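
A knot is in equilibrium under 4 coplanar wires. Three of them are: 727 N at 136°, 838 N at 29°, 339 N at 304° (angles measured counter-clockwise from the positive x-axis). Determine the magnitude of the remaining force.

F ≈ 746 N

Sum the known components: ΣF_x = 399.5 N, ΣF_y = 630.2 N.
For equilibrium the remaining force must supply (−ΣF_x, −ΣF_y) = (-399.5, -630.2) N.
Magnitude = √((-399.5)² + (-630.2)²) = 746.2 N; direction = atan2(-630.2, -399.5) = 237.6°.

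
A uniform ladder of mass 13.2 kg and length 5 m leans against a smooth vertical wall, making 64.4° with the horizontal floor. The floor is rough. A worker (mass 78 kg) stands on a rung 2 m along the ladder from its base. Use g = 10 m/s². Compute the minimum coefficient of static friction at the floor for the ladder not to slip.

ΣF_y = 0: N_floor = 13.2×10 + 78×10 = 912 N.
Torques about the foot: N_wall · 5 sin 64.4° = 13.2×10×2.5 cos 64.4° + 78×10×2 cos 64.4° → N_wall = 181.11 N.
ΣF_x = 0: f_floor = N_wall = 181.11 N.
μ_min = f_floor / N_floor = 181.11 / 912 = 0.1986.

μ_min ≈ 0.199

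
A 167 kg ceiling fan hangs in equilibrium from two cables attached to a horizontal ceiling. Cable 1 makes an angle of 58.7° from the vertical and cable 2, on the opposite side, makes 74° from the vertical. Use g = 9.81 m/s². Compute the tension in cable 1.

Angles from the horizontal: cable 1 is 90° − 58.7° = 31.3°, cable 2 is 90° − 74° = 16°.
Weight W = 167 × 9.81 = 1638 N acts straight down.
Horizontal: T_1 cos 31.3° = T_2 cos 16°  →  T_2 = 0.8889 T_1.
Vertical: T_1 sin 31.3° + T_2 sin 16° = 1638.
Substituting the horizontal relation into the vertical equation gives 0.7645 T_1 = 1638, so T_1 = 2143 N.

T_1 ≈ 2140 N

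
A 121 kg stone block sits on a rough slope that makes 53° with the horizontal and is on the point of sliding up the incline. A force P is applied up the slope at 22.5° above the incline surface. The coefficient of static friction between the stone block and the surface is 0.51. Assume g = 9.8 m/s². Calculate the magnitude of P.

On the verge of sliding up the incline, friction equals μN and acts down the slope.
Perpendicular: N + P sin 22.5° = W cos 53° = 713.6 N.
Along incline: P cos 22.5° = W sin 53° + μN  with W sin 53° = 947 N.
Solving the pair for P and N: P = 1172 N, N = 265.3 N (and f = μN = 135.3 N).

P ≈ 1170 N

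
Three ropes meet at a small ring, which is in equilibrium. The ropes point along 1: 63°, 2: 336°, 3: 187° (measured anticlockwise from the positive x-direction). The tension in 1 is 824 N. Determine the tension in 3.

T_3 ≈ 1600 N

Resolve: ΣF_x = 824 cos 63° + T_2 cos 336° + T_3 cos 187° = 0.
        ΣF_y = 824 sin 63° + T_2 sin 336° + T_3 sin 187° = 0.
The known terms sum to (374.1, 734.2) N, so 0.9135 T_2 − 0.9925 T_3 = -374.1 and -0.4067 T_2 − 0.1219 T_3 = -734.2.
Solving simultaneously: T_2 = 1326 N, T_3 = 1598 N.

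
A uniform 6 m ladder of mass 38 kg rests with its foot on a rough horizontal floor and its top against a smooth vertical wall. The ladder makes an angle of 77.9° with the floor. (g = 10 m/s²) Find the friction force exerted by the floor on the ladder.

f ≈ 40.7 N

Torques about the foot: N_wall · 6 sin 77.9° = 38×10×3 cos 77.9° → N_wall = 40.732 N.
ΣF_x = 0: f_floor = N_wall = 40.732 N.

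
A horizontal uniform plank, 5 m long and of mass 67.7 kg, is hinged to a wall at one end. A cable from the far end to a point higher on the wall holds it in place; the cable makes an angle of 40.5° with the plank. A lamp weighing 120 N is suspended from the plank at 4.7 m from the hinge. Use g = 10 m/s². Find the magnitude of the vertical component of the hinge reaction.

Take torques about the hinge: T sin 40.5° · 5 = 67.7×10×2.5 + 120×4.7 = 2256.5 N·m.
So T = 2256.5 / (0.6494 × 5) = 694.9 N.
ΣF_y = 0: H_y = (67.7×10 + 120) − T sin 40.5° = 797 − 451.3 = 345.7 N.

|H_y| ≈ 346 N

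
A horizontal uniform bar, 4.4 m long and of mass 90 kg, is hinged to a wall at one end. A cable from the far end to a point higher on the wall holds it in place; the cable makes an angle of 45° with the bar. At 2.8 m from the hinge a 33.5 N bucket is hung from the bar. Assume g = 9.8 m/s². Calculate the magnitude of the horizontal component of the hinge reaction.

H_x ≈ 462 N

Take torques about the hinge: T sin 45° · 4.4 = 90×9.8×2.2 + 33.5×2.8 = 2034.2 N·m.
So T = 2034.2 / (0.7071 × 4.4) = 653.82 N.
ΣF_x = 0: H_x = T cos 45° = 462.32 N.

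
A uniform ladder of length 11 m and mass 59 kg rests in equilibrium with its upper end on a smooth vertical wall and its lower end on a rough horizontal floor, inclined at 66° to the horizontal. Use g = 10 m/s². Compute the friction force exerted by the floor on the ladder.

Torques about the foot: N_wall · 11 sin 66° = 59×10×5.5 cos 66° → N_wall = 131.34 N.
ΣF_x = 0: f_floor = N_wall = 131.34 N.

f ≈ 131 N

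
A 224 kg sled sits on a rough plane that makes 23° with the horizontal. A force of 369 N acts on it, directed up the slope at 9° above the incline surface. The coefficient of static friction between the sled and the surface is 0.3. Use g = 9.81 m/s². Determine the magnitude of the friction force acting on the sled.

Axes along / perpendicular to the incline. W sin 23° = 858.6 N down-slope; W cos 23° = 2023 N into the surface.
Perpendicular: N = W cos 23° − P sin 9° = 2023 − 57.72 = 1965 N.
Along incline: P cos 9° + f = W sin 23° (friction acts up-slope) → f = 858.6 − 364.5 = 494.2 N.
|f| = 494.2 N ≤ μN = 589.5 N, so the sled is indeed static.

f ≈ 494 N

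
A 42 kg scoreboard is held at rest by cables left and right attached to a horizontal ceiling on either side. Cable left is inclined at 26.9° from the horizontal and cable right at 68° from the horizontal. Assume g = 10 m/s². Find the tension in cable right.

T_right ≈ 376 N

Weight W = 42 × 10 = 420 N acts straight down.
Horizontal: T_left cos 26.9° = T_right cos 68°  →  T_left = 0.4201 T_right.
Vertical: T_left sin 26.9° + T_right sin 68° = 420.
Substituting the horizontal relation into the vertical equation gives 1.117 T_right = 420, so T_right = 375.9 N.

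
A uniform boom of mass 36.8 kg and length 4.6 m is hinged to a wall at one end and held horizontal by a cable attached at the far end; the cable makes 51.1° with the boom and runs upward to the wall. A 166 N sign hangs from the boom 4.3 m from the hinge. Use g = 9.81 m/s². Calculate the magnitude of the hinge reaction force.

|H| ≈ 332 N

Take torques about the hinge: T sin 51.1° · 4.6 = 36.8×9.81×2.3 + 166×4.3 = 1544.1 N·m.
So T = 1544.1 / (0.7782 × 4.6) = 431.33 N.
ΣF_x = 0: H_x = T cos 51.1° = 270.86 N.
ΣF_y = 0: H_y = (36.8×9.81 + 166) − T sin 51.1° = 527.01 − 335.68 = 191.33 N.
|H| = √(H_x² + H_y²) = √((270.86)² + (191.33)²) = 331.62 N.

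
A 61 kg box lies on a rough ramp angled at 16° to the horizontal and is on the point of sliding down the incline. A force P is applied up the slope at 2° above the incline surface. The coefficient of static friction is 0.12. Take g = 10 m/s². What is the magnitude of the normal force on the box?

On the verge of sliding down the incline, friction equals μN and acts up the slope.
Perpendicular: N + P sin 2° = W cos 16° = 586.4 N.
Along incline: P cos 2° + μN = W sin 16° with W sin 16° = 168.1 N.
Solving the pair for P and N: P = 98.25 N, N = 582.9 N (and f = μN = 69.95 N).

N ≈ 583 N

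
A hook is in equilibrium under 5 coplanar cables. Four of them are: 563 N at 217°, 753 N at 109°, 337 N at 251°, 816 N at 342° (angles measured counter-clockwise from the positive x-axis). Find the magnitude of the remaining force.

F ≈ 200 N

Sum the known components: ΣF_x = -28.44 N, ΣF_y = -197.6 N.
For equilibrium the remaining force must supply (−ΣF_x, −ΣF_y) = (28.44, 197.6) N.
Magnitude = √((28.44)² + (197.6)²) = 199.7 N; direction = atan2(197.6, 28.44) = 81.8°.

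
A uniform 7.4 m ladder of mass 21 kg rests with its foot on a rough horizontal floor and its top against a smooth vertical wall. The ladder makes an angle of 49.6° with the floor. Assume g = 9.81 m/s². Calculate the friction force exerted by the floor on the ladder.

Torques about the foot: N_wall · 7.4 sin 49.6° = 21×9.81×3.7 cos 49.6° → N_wall = 87.664 N.
ΣF_x = 0: f_floor = N_wall = 87.664 N.

f ≈ 87.7 N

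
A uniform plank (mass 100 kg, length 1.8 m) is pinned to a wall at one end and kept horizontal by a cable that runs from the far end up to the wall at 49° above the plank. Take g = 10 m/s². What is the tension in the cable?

Take torques about the hinge: T sin 49° · 1.8 = 100×10×0.9 = 900 N·m.
So T = 900 / (0.7547 × 1.8) = 662.51 N.

T ≈ 663 N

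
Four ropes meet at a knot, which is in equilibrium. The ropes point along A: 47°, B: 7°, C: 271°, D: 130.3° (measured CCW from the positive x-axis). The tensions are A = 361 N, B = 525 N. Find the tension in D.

Resolve: ΣF_x = 361 cos 47° + 525 cos 7° + T_C cos 271° + T_D cos 130.3° = 0.
        ΣF_y = 361 sin 47° + 525 sin 7° + T_C sin 271° + T_D sin 130.3° = 0.
The known terms sum to (767.3, 328) N, so 0.0175 T_C − 0.6468 T_D = -767.3 and -0.9998 T_C + 0.7627 T_D = -328.
Solving simultaneously: T_C = 1259 N, T_D = 1220 N.

T_D ≈ 1220 N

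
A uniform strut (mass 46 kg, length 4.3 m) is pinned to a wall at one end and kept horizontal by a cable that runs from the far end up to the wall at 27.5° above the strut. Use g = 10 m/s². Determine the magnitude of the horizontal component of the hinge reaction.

Take torques about the hinge: T sin 27.5° · 4.3 = 46×10×2.15 = 989 N·m.
So T = 989 / (0.4617 × 4.3) = 498.11 N.
ΣF_x = 0: H_x = T cos 27.5° = 441.83 N.

H_x ≈ 442 N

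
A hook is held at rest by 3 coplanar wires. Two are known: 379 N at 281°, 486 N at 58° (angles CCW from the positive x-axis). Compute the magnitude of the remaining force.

F ≈ 332 N

Sum the known components: ΣF_x = 329.9 N, ΣF_y = 40.11 N.
For equilibrium the remaining force must supply (−ΣF_x, −ΣF_y) = (-329.9, -40.11) N.
Magnitude = √((-329.9)² + (-40.11)²) = 332.3 N; direction = atan2(-40.11, -329.9) = 186.9°.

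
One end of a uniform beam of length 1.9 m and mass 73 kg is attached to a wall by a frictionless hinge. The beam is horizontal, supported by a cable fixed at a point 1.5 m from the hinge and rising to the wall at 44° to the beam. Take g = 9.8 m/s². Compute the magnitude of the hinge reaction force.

|H| ≈ 538 N

Take torques about the hinge: T sin 44° · 1.5 = 73×9.8×0.95 = 679.63 N·m.
So T = 679.63 / (0.6947 × 1.5) = 652.24 N.
ΣF_x = 0: H_x = T cos 44° = 469.18 N.
ΣF_y = 0: H_y = (73×9.8) − T sin 44° = 715.4 − 453.09 = 262.31 N.
|H| = √(H_x² + H_y²) = √((469.18)² + (262.31)²) = 537.53 N.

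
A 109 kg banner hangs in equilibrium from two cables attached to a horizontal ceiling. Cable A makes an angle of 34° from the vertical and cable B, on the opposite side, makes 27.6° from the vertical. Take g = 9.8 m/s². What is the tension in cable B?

T_B ≈ 679 N

Angles from the horizontal: cable A is 90° − 34° = 56°, cable B is 90° − 27.6° = 62.4°.
Weight W = 109 × 9.8 = 1068 N acts straight down.
Horizontal: T_A cos 56° = T_B cos 62.4°  →  T_A = 0.8285 T_B.
Vertical: T_A sin 56° + T_B sin 62.4° = 1068.
Substituting the horizontal relation into the vertical equation gives 1.573 T_B = 1068, so T_B = 679.1 N.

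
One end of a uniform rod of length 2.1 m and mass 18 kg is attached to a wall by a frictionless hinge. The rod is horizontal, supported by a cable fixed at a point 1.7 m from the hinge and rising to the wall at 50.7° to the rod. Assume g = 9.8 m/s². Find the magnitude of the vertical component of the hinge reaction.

Take torques about the hinge: T sin 50.7° · 1.7 = 18×9.8×1.05 = 185.22 N·m.
So T = 185.22 / (0.7738 × 1.7) = 140.8 N.
ΣF_y = 0: H_y = (18×9.8) − T sin 50.7° = 176.4 − 108.95 = 67.447 N.

|H_y| ≈ 67.4 N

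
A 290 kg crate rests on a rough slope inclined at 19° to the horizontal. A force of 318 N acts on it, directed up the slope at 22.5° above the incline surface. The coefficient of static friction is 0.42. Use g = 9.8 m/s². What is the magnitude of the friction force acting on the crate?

f ≈ 631 N

Axes along / perpendicular to the incline. W sin 19° = 925.3 N down-slope; W cos 19° = 2687 N into the surface.
Perpendicular: N = W cos 19° − P sin 22.5° = 2687 − 121.7 = 2565 N.
Along incline: P cos 22.5° + f = W sin 19° (friction acts up-slope) → f = 925.3 − 293.8 = 631.5 N.
|f| = 631.5 N ≤ μN = 1077 N, so the crate is indeed static.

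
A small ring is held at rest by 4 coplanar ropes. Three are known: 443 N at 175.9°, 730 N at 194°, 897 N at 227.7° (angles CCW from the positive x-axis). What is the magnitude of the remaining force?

Sum the known components: ΣF_x = -1754 N, ΣF_y = -808.4 N.
For equilibrium the remaining force must supply (−ΣF_x, −ΣF_y) = (1754, 808.4) N.
Magnitude = √((1754)² + (808.4)²) = 1931 N; direction = atan2(808.4, 1754) = 24.7°.

F ≈ 1930 N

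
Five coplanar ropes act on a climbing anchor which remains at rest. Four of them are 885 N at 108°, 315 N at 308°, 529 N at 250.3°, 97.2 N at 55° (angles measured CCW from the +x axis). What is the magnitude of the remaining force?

Sum the known components: ΣF_x = -202.1 N, ΣF_y = 175 N.
For equilibrium the remaining force must supply (−ΣF_x, −ΣF_y) = (202.1, -175) N.
Magnitude = √((202.1)² + (-175)²) = 267.4 N; direction = atan2(-175, 202.1) = 319.1°.

F ≈ 267 N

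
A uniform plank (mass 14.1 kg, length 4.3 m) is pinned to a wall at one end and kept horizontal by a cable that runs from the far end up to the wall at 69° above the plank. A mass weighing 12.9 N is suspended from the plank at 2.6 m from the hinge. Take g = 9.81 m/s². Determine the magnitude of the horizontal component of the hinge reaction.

H_x ≈ 29.5 N

Take torques about the hinge: T sin 69° · 4.3 = 14.1×9.81×2.15 + 12.9×2.6 = 330.93 N·m.
So T = 330.93 / (0.9336 × 4.3) = 82.436 N.
ΣF_x = 0: H_x = T cos 69° = 29.542 N.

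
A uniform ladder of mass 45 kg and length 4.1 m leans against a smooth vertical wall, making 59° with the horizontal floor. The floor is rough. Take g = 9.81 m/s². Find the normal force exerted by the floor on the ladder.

N_floor ≈ 441 N

ΣF_y = 0: N_floor = 45×9.81 = 441.45 N.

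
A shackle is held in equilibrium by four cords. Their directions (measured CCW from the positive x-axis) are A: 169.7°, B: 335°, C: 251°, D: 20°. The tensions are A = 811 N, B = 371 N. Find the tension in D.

T_D ≈ 557 N

Resolve: ΣF_x = 811 cos 169.7° + 371 cos 335° + T_C cos 251° + T_D cos 20° = 0.
        ΣF_y = 811 sin 169.7° + 371 sin 335° + T_C sin 251° + T_D sin 20° = 0.
The known terms sum to (-461.7, -11.78) N, so -0.3256 T_C + 0.9397 T_D = 461.7 and -0.9455 T_C + 0.3420 T_D = 11.78.
Solving simultaneously: T_C = 188.9 N, T_D = 556.8 N.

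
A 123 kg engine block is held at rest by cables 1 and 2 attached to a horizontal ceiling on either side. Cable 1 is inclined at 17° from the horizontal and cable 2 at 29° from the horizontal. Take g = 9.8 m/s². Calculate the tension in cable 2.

Weight W = 123 × 9.8 = 1205 N acts straight down.
Horizontal: T_1 cos 17° = T_2 cos 29°  →  T_1 = 0.9146 T_2.
Vertical: T_1 sin 17° + T_2 sin 29° = 1205.
Substituting the horizontal relation into the vertical equation gives 0.7522 T_2 = 1205, so T_2 = 1602 N.

T_2 ≈ 1600 N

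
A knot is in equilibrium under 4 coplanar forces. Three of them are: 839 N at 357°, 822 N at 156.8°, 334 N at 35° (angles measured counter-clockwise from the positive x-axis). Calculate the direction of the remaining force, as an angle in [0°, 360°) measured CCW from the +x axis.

θ ≈ 233°

Sum the known components: ΣF_x = 355.9 N, ΣF_y = 471.5 N.
For equilibrium the remaining force must supply (−ΣF_x, −ΣF_y) = (-355.9, -471.5) N.
Magnitude = √((-355.9)² + (-471.5)²) = 590.7 N; direction = atan2(-471.5, -355.9) = 233.0°.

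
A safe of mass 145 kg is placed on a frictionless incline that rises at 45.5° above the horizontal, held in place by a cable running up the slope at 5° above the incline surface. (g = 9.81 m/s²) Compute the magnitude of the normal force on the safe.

N ≈ 908 N

Take axes along and perpendicular to the incline. Weight components: W sin 45.5° = 1015 N down-slope, W cos 45.5° = 997 N into the surface.
Along incline: T cos 5° = W sin 45.5° → T = 1018 N.
Perpendicular: N = W cos 45.5° − T sin 5° = 908.2 N.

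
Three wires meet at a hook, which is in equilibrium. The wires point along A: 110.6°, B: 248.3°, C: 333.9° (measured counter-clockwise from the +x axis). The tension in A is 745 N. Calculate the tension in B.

Resolve: ΣF_x = 745 cos 110.6° + T_B cos 248.3° + T_C cos 333.9° = 0.
        ΣF_y = 745 sin 110.6° + T_B sin 248.3° + T_C sin 333.9° = 0.
The known terms sum to (-262.1, 697.4) N, so -0.3697 T_B + 0.8980 T_C = 262.1 and -0.9291 T_B − 0.4399 T_C = -697.4.
Solving simultaneously: T_B = 512.4 N, T_C = 502.9 N.

T_B ≈ 512 N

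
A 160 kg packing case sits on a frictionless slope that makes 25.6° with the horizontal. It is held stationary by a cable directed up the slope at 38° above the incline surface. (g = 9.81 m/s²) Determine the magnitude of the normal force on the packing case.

Take axes along and perpendicular to the incline. Weight components: W sin 25.6° = 678.2 N down-slope, W cos 25.6° = 1416 N into the surface.
Along incline: T cos 38° = W sin 25.6° → T = 860.7 N.
Perpendicular: N = W cos 25.6° − T sin 38° = 885.6 N.

N ≈ 886 N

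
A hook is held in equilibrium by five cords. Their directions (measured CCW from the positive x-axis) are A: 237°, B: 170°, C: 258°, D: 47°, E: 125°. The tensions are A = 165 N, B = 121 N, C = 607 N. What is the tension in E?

Resolve: ΣF_x = 165 cos 237° + 121 cos 170° + 607 cos 258° + T_D cos 47° + T_E cos 125° = 0.
        ΣF_y = 165 sin 237° + 121 sin 170° + 607 sin 258° + T_D sin 47° + T_E sin 125° = 0.
The known terms sum to (-335.2, -711.1) N, so 0.6820 T_D − 0.5736 T_E = 335.2 and 0.7314 T_D + 0.8192 T_E = 711.1.
Solving simultaneously: T_D = 697.7 N, T_E = 245.2 N.

T_E ≈ 245 N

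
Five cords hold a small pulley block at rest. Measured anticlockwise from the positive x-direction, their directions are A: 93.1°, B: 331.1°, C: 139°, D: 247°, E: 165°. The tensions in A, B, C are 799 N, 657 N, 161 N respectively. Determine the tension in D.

Resolve: ΣF_x = 799 cos 93.1° + 657 cos 331.1° + 161 cos 139° + T_D cos 247° + T_E cos 165° = 0.
        ΣF_y = 799 sin 93.1° + 657 sin 331.1° + 161 sin 139° + T_D sin 247° + T_E sin 165° = 0.
The known terms sum to (410.5, 585.9) N, so -0.3907 T_D − 0.9659 T_E = -410.5 and -0.9205 T_D + 0.2588 T_E = -585.9.
Solving simultaneously: T_D = 678.8 N, T_E = 150.4 N.

T_D ≈ 679 N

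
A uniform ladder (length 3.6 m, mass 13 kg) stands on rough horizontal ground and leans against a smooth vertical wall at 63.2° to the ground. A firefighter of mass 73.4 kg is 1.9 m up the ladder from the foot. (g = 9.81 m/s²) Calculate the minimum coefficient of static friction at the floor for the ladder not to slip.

μ_min ≈ 0.264

ΣF_y = 0: N_floor = 13×9.81 + 73.4×9.81 = 847.58 N.
Torques about the foot: N_wall · 3.6 sin 63.2° = 13×9.81×1.8 cos 63.2° + 73.4×9.81×1.9 cos 63.2° → N_wall = 224.18 N.
ΣF_x = 0: f_floor = N_wall = 224.18 N.
μ_min = f_floor / N_floor = 224.18 / 847.58 = 0.2645.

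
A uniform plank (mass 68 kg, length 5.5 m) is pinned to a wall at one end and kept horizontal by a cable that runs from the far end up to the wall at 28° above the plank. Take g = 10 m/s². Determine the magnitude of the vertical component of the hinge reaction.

|H_y| ≈ 340 N

Take torques about the hinge: T sin 28° · 5.5 = 68×10×2.75 = 1870 N·m.
So T = 1870 / (0.4695 × 5.5) = 724.22 N.
ΣF_y = 0: H_y = (68×10) − T sin 28° = 680 − 340 = 340 N.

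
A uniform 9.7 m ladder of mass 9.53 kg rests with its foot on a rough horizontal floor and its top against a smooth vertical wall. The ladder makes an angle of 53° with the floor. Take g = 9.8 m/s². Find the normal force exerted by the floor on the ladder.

N_floor ≈ 93.4 N

ΣF_y = 0: N_floor = 9.53×9.8 = 93.394 N.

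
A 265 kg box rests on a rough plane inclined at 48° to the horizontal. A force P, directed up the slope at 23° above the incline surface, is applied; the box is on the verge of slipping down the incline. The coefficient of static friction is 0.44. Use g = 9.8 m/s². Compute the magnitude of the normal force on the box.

On the verge of sliding down the incline, friction equals μN and acts up the slope.
Perpendicular: N + P sin 23° = W cos 48° = 1738 N.
Along incline: P cos 23° + μN = W sin 48° with W sin 48° = 1930 N.
Solving the pair for P and N: P = 1557 N, N = 1129 N (and f = μN = 497 N).

N ≈ 1130 N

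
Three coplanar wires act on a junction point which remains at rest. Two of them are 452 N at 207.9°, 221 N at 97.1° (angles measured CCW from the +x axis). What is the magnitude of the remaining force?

Sum the known components: ΣF_x = -426.8 N, ΣF_y = 7.801 N.
For equilibrium the remaining force must supply (−ΣF_x, −ΣF_y) = (426.8, -7.801) N.
Magnitude = √((426.8)² + (-7.801)²) = 426.8 N; direction = atan2(-7.801, 426.8) = 359.0°.

F ≈ 427 N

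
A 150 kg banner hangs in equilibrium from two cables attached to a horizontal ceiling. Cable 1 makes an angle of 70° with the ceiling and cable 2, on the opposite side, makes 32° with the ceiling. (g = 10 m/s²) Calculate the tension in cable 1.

T_1 ≈ 1300 N

Weight W = 150 × 10 = 1500 N acts straight down.
Horizontal: T_1 cos 70° = T_2 cos 32°  →  T_2 = 0.4033 T_1.
Vertical: T_1 sin 70° + T_2 sin 32° = 1500.
Substituting the horizontal relation into the vertical equation gives 1.153 T_1 = 1500, so T_1 = 1300 N.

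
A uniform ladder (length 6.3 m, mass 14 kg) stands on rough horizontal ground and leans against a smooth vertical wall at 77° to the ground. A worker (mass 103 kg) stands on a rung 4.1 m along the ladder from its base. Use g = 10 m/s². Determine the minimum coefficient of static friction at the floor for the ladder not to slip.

μ_min ≈ 0.146

ΣF_y = 0: N_floor = 14×10 + 103×10 = 1170 N.
Torques about the foot: N_wall · 6.3 sin 77° = 14×10×3.15 cos 77° + 103×10×4.1 cos 77° → N_wall = 170.92 N.
ΣF_x = 0: f_floor = N_wall = 170.92 N.
μ_min = f_floor / N_floor = 170.92 / 1170 = 0.1461.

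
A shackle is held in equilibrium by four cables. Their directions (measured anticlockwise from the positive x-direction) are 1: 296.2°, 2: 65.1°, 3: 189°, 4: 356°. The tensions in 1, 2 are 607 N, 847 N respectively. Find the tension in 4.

T_4 ≈ 548 N

Resolve: ΣF_x = 607 cos 296.2° + 847 cos 65.1° + T_3 cos 189° + T_4 cos 356° = 0.
        ΣF_y = 607 sin 296.2° + 847 sin 65.1° + T_3 sin 189° + T_4 sin 356° = 0.
The known terms sum to (624.6, 223.6) N, so -0.9877 T_3 + 0.9976 T_4 = -624.6 and -0.1564 T_3 − 0.0698 T_4 = -223.6.
Solving simultaneously: T_3 = 1185 N, T_4 = 547.5 N.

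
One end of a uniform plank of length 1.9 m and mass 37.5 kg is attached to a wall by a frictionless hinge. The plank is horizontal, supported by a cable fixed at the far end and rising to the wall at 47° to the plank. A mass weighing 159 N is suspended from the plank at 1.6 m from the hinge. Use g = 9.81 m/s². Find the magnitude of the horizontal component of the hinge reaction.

H_x ≈ 296 N

Take torques about the hinge: T sin 47° · 1.9 = 37.5×9.81×0.95 + 159×1.6 = 603.88 N·m.
So T = 603.88 / (0.7314 × 1.9) = 434.58 N.
ΣF_x = 0: H_x = T cos 47° = 296.38 N.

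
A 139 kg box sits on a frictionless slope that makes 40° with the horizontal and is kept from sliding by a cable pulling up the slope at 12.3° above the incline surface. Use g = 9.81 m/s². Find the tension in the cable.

Take axes along and perpendicular to the incline. Weight components: W sin 40° = 876.5 N down-slope, W cos 40° = 1045 N into the surface.
Along incline: T cos 12.3° = W sin 40° → T = 897.1 N.
Perpendicular: N = W cos 40° − T sin 12.3° = 853.5 N.

T ≈ 897 N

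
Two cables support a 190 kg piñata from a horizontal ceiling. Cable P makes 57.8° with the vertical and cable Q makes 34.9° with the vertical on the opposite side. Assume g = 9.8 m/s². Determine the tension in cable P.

T_P ≈ 1070 N

Angles from the horizontal: cable P is 90° − 57.8° = 32.2°, cable Q is 90° − 34.9° = 55.1°.
Weight W = 190 × 9.8 = 1862 N acts straight down.
Horizontal: T_P cos 32.2° = T_Q cos 55.1°  →  T_Q = 1.479 T_P.
Vertical: T_P sin 32.2° + T_Q sin 55.1° = 1862.
Substituting the horizontal relation into the vertical equation gives 1.746 T_P = 1862, so T_P = 1067 N.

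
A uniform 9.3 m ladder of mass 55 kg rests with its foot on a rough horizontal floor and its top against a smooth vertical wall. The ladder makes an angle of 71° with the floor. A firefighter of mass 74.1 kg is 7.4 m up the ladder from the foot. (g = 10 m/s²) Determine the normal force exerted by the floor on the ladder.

ΣF_y = 0: N_floor = 55×10 + 74.1×10 = 1291 N.

N_floor ≈ 1290 N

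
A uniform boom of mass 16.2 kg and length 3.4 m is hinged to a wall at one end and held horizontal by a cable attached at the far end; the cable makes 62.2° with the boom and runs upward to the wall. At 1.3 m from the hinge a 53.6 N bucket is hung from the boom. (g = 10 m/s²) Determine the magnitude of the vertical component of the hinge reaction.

|H_y| ≈ 114 N

Take torques about the hinge: T sin 62.2° · 3.4 = 16.2×10×1.7 + 53.6×1.3 = 345.08 N·m.
So T = 345.08 / (0.8846 × 3.4) = 114.74 N.
ΣF_y = 0: H_y = (16.2×10 + 53.6) − T sin 62.2° = 215.6 − 101.49 = 114.11 N.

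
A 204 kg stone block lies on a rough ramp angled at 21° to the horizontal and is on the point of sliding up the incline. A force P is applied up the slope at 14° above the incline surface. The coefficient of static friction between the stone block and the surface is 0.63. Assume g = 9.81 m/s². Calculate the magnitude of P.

On the verge of sliding up the incline, friction equals μN and acts down the slope.
Perpendicular: N + P sin 14° = W cos 21° = 1868 N.
Along incline: P cos 14° = W sin 21° + μN  with W sin 21° = 717.2 N.
Solving the pair for P and N: P = 1687 N, N = 1460 N (and f = μN = 919.9 N).

P ≈ 1690 N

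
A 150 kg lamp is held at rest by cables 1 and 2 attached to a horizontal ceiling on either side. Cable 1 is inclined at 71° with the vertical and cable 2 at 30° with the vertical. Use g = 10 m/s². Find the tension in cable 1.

Angles from the horizontal: cable 1 is 90° − 71° = 19°, cable 2 is 90° − 30° = 60°.
Weight W = 150 × 10 = 1500 N acts straight down.
Horizontal: T_1 cos 19° = T_2 cos 60°  →  T_2 = 1.891 T_1.
Vertical: T_1 sin 19° + T_2 sin 60° = 1500.
Substituting the horizontal relation into the vertical equation gives 1.963 T_1 = 1500, so T_1 = 764 N.

T_1 ≈ 764 N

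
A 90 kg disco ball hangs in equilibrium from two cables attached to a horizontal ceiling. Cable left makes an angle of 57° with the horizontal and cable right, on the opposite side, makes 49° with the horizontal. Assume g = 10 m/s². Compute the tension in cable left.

Weight W = 90 × 10 = 900 N acts straight down.
Horizontal: T_left cos 57° = T_right cos 49°  →  T_right = 0.8302 T_left.
Vertical: T_left sin 57° + T_right sin 49° = 900.
Substituting the horizontal relation into the vertical equation gives 1.465 T_left = 900, so T_left = 614.2 N.

T_left ≈ 614 N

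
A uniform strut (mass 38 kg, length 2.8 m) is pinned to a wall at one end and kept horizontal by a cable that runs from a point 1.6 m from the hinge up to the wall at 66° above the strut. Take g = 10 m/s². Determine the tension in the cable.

T ≈ 364 N

Take torques about the hinge: T sin 66° · 1.6 = 38×10×1.4 = 532 N·m.
So T = 532 / (0.9135 × 1.6) = 363.97 N.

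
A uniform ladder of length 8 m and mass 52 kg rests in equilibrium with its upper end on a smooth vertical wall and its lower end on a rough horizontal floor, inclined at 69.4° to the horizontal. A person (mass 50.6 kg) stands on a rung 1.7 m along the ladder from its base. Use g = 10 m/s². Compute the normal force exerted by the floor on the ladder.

N_floor ≈ 1030 N

ΣF_y = 0: N_floor = 52×10 + 50.6×10 = 1026 N.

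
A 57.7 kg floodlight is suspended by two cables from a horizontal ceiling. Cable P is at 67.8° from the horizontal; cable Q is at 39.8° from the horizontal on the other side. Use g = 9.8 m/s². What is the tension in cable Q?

T_Q ≈ 224 N

Weight W = 57.7 × 9.8 = 565.5 N acts straight down.
Horizontal: T_P cos 67.8° = T_Q cos 39.8°  →  T_P = 2.033 T_Q.
Vertical: T_P sin 67.8° + T_Q sin 39.8° = 565.5.
Substituting the horizontal relation into the vertical equation gives 2.523 T_Q = 565.5, so T_Q = 224.1 N.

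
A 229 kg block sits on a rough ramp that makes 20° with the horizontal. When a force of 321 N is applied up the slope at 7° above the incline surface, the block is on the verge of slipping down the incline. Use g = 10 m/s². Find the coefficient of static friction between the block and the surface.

μ ≈ 0.220

On the verge of sliding down the incline, friction is at its maximum μN and acts up the slope.
Perpendicular to incline: N = W cos 20° − P sin 7° = 2152 − 39.12 = 2113 N.
Along incline: P cos 7° + μN = W sin 20° → μ = (W sin 20° − P cos 7°) / N = 0.2199.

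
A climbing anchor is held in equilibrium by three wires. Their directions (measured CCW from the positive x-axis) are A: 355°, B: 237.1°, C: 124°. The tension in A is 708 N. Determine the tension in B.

T_B ≈ 598 N

Resolve: ΣF_x = 708 cos 355° + T_B cos 237.1° + T_C cos 124° = 0.
        ΣF_y = 708 sin 355° + T_B sin 237.1° + T_C sin 124° = 0.
The known terms sum to (705.3, -61.71) N, so -0.5432 T_B − 0.5592 T_C = -705.3 and -0.8396 T_B + 0.8290 T_C = 61.71.
Solving simultaneously: T_B = 598.2 N, T_C = 680.2 N.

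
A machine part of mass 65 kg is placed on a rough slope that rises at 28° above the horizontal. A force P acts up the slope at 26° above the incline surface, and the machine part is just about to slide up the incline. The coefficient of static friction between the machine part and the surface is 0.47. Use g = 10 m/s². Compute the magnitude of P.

P ≈ 520 N

On the verge of sliding up the incline, friction equals μN and acts down the slope.
Perpendicular: N + P sin 26° = W cos 28° = 573.9 N.
Along incline: P cos 26° = W sin 28° + μN  with W sin 28° = 305.2 N.
Solving the pair for P and N: P = 520.3 N, N = 345.8 N (and f = μN = 162.5 N).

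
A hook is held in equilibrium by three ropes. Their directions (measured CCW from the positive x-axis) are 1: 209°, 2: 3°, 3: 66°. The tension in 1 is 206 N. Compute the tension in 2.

Resolve: ΣF_x = 206 cos 209° + T_2 cos 3° + T_3 cos 66° = 0.
        ΣF_y = 206 sin 209° + T_2 sin 3° + T_3 sin 66° = 0.
The known terms sum to (-180.2, -99.87) N, so 0.9986 T_2 + 0.4067 T_3 = 180.2 and 0.0523 T_2 + 0.9135 T_3 = 99.87.
Solving simultaneously: T_2 = 139.1 N, T_3 = 101.4 N.

T_2 ≈ 139 N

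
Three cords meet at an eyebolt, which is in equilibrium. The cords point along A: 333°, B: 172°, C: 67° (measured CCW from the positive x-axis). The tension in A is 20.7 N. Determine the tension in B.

T_B ≈ 21.4 N

Resolve: ΣF_x = 20.7 cos 333° + T_B cos 172° + T_C cos 67° = 0.
        ΣF_y = 20.7 sin 333° + T_B sin 172° + T_C sin 67° = 0.
The known terms sum to (18.44, -9.398) N, so -0.9903 T_B + 0.3907 T_C = -18.44 and 0.1392 T_B + 0.9205 T_C = 9.398.
Solving simultaneously: T_B = 21.38 N, T_C = 6.977 N.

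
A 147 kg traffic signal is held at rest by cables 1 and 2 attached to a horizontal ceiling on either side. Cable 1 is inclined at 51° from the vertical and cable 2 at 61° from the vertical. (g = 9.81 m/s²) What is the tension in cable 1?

T_1 ≈ 1360 N

Angles from the horizontal: cable 1 is 90° − 51° = 39°, cable 2 is 90° − 61° = 29°.
Weight W = 147 × 9.81 = 1442 N acts straight down.
Horizontal: T_1 cos 39° = T_2 cos 29°  →  T_2 = 0.8886 T_1.
Vertical: T_1 sin 39° + T_2 sin 29° = 1442.
Substituting the horizontal relation into the vertical equation gives 1.06 T_1 = 1442, so T_1 = 1360 N.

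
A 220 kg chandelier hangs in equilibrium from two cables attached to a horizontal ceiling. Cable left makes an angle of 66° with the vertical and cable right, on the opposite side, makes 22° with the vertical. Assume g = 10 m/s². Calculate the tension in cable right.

T_right ≈ 2010 N

Angles from the horizontal: cable left is 90° − 66° = 24°, cable right is 90° − 22° = 68°.
Weight W = 220 × 10 = 2200 N acts straight down.
Horizontal: T_left cos 24° = T_right cos 68°  →  T_left = 0.4101 T_right.
Vertical: T_left sin 24° + T_right sin 68° = 2200.
Substituting the horizontal relation into the vertical equation gives 1.094 T_right = 2200, so T_right = 2011 N.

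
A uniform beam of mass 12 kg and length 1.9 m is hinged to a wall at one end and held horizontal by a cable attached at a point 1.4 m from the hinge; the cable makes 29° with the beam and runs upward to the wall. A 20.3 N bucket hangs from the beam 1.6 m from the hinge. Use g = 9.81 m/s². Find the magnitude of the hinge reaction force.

|H| ≈ 189 N

Take torques about the hinge: T sin 29° · 1.4 = 12×9.81×0.95 + 20.3×1.6 = 144.31 N·m.
So T = 144.31 / (0.4848 × 1.4) = 212.62 N.
ΣF_x = 0: H_x = T cos 29° = 185.96 N.
ΣF_y = 0: H_y = (12×9.81 + 20.3) − T sin 29° = 138.02 − 103.08 = 34.939 N.
|H| = √(H_x² + H_y²) = √((185.96)² + (34.939)²) = 189.22 N.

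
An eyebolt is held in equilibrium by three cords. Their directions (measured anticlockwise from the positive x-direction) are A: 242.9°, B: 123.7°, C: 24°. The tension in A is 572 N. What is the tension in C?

Resolve: ΣF_x = 572 cos 242.9° + T_B cos 123.7° + T_C cos 24° = 0.
        ΣF_y = 572 sin 242.9° + T_B sin 123.7° + T_C sin 24° = 0.
The known terms sum to (-260.6, -509.2) N, so -0.5548 T_B + 0.9135 T_C = 260.6 and 0.8320 T_B + 0.4067 T_C = 509.2.
Solving simultaneously: T_B = 364.4 N, T_C = 506.6 N.

T_C ≈ 507 N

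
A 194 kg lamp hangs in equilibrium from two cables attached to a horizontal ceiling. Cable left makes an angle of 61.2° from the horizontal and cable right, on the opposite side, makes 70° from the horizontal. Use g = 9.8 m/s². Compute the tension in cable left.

Weight W = 194 × 9.8 = 1901 N acts straight down.
Horizontal: T_left cos 61.2° = T_right cos 70°  →  T_right = 1.409 T_left.
Vertical: T_left sin 61.2° + T_right sin 70° = 1901.
Substituting the horizontal relation into the vertical equation gives 2.2 T_left = 1901, so T_left = 864.2 N.

T_left ≈ 864 N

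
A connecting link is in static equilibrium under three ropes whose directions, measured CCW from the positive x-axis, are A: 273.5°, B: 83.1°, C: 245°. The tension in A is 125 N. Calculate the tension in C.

T_C ≈ 72.6 N

Resolve: ΣF_x = 125 cos 273.5° + T_B cos 83.1° + T_C cos 245° = 0.
        ΣF_y = 125 sin 273.5° + T_B sin 83.1° + T_C sin 245° = 0.
The known terms sum to (7.631, -124.8) N, so 0.1201 T_B − 0.4226 T_C = -7.631 and 0.9928 T_B − 0.9063 T_C = 124.8.
Solving simultaneously: T_B = 192 N, T_C = 72.63 N.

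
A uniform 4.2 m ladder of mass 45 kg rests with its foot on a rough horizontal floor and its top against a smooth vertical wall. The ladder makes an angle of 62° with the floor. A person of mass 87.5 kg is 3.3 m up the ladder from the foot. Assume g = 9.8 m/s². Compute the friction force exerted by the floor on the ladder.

f ≈ 475 N

Torques about the foot: N_wall · 4.2 sin 62° = 45×9.8×2.1 cos 62° + 87.5×9.8×3.3 cos 62° → N_wall = 475.48 N.
ΣF_x = 0: f_floor = N_wall = 475.48 N.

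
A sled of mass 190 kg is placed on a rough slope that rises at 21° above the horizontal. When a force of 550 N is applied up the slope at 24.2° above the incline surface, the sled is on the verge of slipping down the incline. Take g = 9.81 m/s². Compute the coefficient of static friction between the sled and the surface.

μ ≈ 0.110

On the verge of sliding down the incline, friction is at its maximum μN and acts up the slope.
Perpendicular to incline: N = W cos 21° − P sin 24.2° = 1740 − 225.5 = 1515 N.
Along incline: P cos 24.2° + μN = W sin 21° → μ = (W sin 21° − P cos 24.2°) / N = 0.1098.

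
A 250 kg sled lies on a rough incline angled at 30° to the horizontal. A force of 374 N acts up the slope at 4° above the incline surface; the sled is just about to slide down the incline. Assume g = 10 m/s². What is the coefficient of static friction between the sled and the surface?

On the verge of sliding down the incline, friction is at its maximum μN and acts up the slope.
Perpendicular to incline: N = W cos 30° − P sin 4° = 2165 − 26.09 = 2139 N.
Along incline: P cos 4° + μN = W sin 30° → μ = (W sin 30° − P cos 4°) / N = 0.41.

μ ≈ 0.410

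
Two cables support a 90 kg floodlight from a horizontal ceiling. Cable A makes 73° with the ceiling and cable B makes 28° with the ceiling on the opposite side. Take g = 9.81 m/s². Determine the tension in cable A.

T_A ≈ 794 N

Weight W = 90 × 9.81 = 882.9 N acts straight down.
Horizontal: T_A cos 73° = T_B cos 28°  →  T_B = 0.3311 T_A.
Vertical: T_A sin 73° + T_B sin 28° = 882.9.
Substituting the horizontal relation into the vertical equation gives 1.112 T_A = 882.9, so T_A = 794.1 N.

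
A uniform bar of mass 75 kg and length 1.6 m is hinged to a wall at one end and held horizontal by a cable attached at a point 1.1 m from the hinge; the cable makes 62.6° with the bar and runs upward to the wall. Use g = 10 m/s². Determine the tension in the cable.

T ≈ 614 N

Take torques about the hinge: T sin 62.6° · 1.1 = 75×10×0.8 = 600 N·m.
So T = 600 / (0.8878 × 1.1) = 614.38 N.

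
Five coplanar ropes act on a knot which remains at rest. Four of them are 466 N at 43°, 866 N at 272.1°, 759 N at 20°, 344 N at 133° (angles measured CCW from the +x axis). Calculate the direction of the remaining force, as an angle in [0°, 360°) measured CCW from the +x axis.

Sum the known components: ΣF_x = 851.2 N, ΣF_y = -36.43 N.
For equilibrium the remaining force must supply (−ΣF_x, −ΣF_y) = (-851.2, 36.43) N.
Magnitude = √((-851.2)² + (36.43)²) = 851.9 N; direction = atan2(36.43, -851.2) = 177.5°.

θ ≈ 178°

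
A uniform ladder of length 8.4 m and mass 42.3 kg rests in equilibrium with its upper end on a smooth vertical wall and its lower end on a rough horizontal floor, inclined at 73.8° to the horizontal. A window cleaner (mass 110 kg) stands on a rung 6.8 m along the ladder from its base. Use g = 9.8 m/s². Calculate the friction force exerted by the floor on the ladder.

Torques about the foot: N_wall · 8.4 sin 73.8° = 42.3×9.8×4.2 cos 73.8° + 110×9.8×6.8 cos 73.8° → N_wall = 313.75 N.
ΣF_x = 0: f_floor = N_wall = 313.75 N.

f ≈ 314 N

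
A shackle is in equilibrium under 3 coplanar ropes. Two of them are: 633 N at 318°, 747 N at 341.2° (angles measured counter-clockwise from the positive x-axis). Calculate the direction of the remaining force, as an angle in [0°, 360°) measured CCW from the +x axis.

θ ≈ 151°

Sum the known components: ΣF_x = 1178 N, ΣF_y = -664.3 N.
For equilibrium the remaining force must supply (−ΣF_x, −ΣF_y) = (-1178, 664.3) N.
Magnitude = √((-1178)² + (664.3)²) = 1352 N; direction = atan2(664.3, -1178) = 150.6°.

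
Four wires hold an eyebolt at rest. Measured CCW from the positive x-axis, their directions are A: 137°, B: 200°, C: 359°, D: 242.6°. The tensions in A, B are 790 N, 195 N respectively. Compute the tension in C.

Resolve: ΣF_x = 790 cos 137° + 195 cos 200° + T_C cos 359° + T_D cos 242.6° = 0.
        ΣF_y = 790 sin 137° + 195 sin 200° + T_C sin 359° + T_D sin 242.6° = 0.
The known terms sum to (-761, 472.1) N, so 0.9998 T_C − 0.4602 T_D = 761 and -0.0175 T_C − 0.8878 T_D = -472.1.
Solving simultaneously: T_C = 996.8 N, T_D = 512.1 N.

T_C ≈ 997 N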